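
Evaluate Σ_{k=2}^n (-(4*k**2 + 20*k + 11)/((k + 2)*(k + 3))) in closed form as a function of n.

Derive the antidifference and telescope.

Ratio r(k) = (k + 2)*(20*k + 4*(k + 1)**2 + 31)/((k + 4)*(4*k**2 + 20*k + 11)).
Factor: A=k + 2; B=k + 4; C=k**2 + 5*k + 11/4.
Solve (k + 2)·f(k+1) − (k + 3)·f(k) = k**2 + 5*k + 11/4.
Degrees (1,1,2) ⇒ d ≤ 2.
Coefficient equations give f(k) = k*(8*k + 3)/8.
Get s_k = R·t_k = k*(-8*k - 3)/(2*(k + 2)) with R(k) = B(k−1)f(k)/C(k) = k*(k + 3)*(8*k + 3)/(2*(4*k**2 + 20*k + 11)).
s_(k+1) − s_k = (-4*k**2 - 20*k - 11)/(k**2 + 5*k + 6) = t_k.
s_(n+1) = (-8*n**2 - 19*n - 11)/(2*(n + 3)) and s_(2) = -19/4, so S(n) = (-16*n**2 - 19*n + 35)/(4*(n + 3)).

S(n) = (-16*n**2 - 19*n + 35)/(4*(n + 3))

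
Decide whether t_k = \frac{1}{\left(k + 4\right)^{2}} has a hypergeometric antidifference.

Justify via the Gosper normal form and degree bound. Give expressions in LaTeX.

No. Not Gosper-summable.

Ratio r(k) = (k + 4)**2/(k + 5)**2.
A = k**2 + 8*k + 16, B = k**2 + 10*k + 25, C = 1.
f must satisfy (k**2 + 8*k + 16)·f(k+1) − (k**2 + 8*k + 16)·f(k) = 1.
d = 0 from the (2,2,0) case.
Write f(k) = c0. Then LHS − RHS = -1, requiring -1 = 0: contradictory. No certificate.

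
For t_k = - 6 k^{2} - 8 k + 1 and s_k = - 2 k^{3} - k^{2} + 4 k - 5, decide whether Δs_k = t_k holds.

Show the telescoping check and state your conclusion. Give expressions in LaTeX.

Valid: the claim telescopes to t_k.

s_(k+1) = 4*k - 2*(k + 1)**3 - (k + 1)**2 - 1
s_(k+1) − s_k = -6*k**2 - 8*k + 1
(s_(k+1) − s_k) − t_k = 0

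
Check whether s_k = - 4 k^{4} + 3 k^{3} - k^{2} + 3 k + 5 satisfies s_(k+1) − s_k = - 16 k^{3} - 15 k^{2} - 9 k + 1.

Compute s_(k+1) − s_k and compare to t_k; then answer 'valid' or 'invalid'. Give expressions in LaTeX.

valid; difference matches t_k

s_(k+1) = -4*k**4 - 13*k**3 - 16*k**2 - 6*k + 6
s_(k+1) − s_k = -16*k**3 - 15*k**2 - 9*k + 1
(s_(k+1) − s_k) − t_k = 0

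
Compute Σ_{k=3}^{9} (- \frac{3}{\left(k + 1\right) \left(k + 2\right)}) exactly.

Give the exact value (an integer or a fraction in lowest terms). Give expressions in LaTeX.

r(k) = (k + 1)/(k + 3) after simplifying.
Gosper form: A/B · C(k+1)/C(k) with A=k + 1, B=k + 3, C=1.
Need (k + 1)·f(k+1) − (k + 2)·f(k) = 1.
deg f ≤ 1 (via 1,1,0).
Solve for f: f(k) = k (degree 1 ≤ 1).
Certificate R = B(k−1)f/C = k*(k + 2) gives s_k = -3*k/(k + 1).
s_(k+1) − s_k = -3/(k**2 + 3*k + 2) = t_k.
Sum = s_(10) − s_(3); s_(10) = -30/11, s_(3) = -9/4 ⇒ -21/44.

Σ = -21/44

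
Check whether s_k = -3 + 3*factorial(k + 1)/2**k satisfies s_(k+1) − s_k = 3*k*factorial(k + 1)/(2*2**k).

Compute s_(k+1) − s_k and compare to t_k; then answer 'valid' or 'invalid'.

s_(k+1) = 3*2**(-k - 1)*factorial(k + 2) - 3
s_(k+1) − s_k = 3*k*factorial(k + 1)/(2*2**k)
(s_(k+1) − s_k) − t_k = 0

valid; difference matches t_k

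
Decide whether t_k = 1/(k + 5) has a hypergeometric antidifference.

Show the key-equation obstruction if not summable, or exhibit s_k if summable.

t_(k+1)/t_k = (k + 5)/(k + 6).
Normal form (A,B,C) = (k + 5, k + 6, 1).
Key eq: (k + 5)·f(k+1) = (k + 5)·f(k) + (1).
Bound: deg f ≤ 0.
Put f(k) = c0: A·f(k+1) − B(k−1)·f(k) − C = -1; need -1 = 0 — inconsistent ⇒ no f, not summable.

No. Not Gosper-summable.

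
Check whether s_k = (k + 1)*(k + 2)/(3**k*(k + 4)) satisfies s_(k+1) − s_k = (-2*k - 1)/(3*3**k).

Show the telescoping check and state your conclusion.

Invalid: residual 2*(2*k**2 + 12*k + 7)/(3*3**k*(k**2 + 9*k + 20)) ≠ 0.

s_(k+1) = (k + 2)*(k + 3)/(3*3**k*(k + 5))
s_(k+1) − s_k = (k + 2)*(-3*(k + 1)*(k + 5) + (k + 3)*(k + 4))/(3*3**k*(k + 4)*(k + 5))
(s_(k+1) − s_k) − t_k = 2*(2*k**2 + 12*k + 7)/(3*3**k*(k**2 + 9*k + 20))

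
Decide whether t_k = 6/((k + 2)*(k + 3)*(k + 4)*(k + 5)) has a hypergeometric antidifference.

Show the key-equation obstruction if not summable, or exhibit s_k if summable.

r(k) = (k + 2)/(k + 6) after simplifying.
Normal form (A,B,C) = (k + 2, k + 6, 1).
Key eq: (k + 2)·f(k+1) = (k + 5)·f(k) + (1).
From deg A=1, deg B=1, deg C=0: d=3.
Match coefficients ⇒ f(k) = k*(k**2 + 9*k + 26)/72.
Certificate R = B(k−1)f/C = k*(k + 5)*(k**2 + 9*k + 26)/72 gives s_k = k*(k**2 + 9*k + 26)/(12*(k + 2)*(k + 3)*(k + 4)).
s_(k+1) − s_k = 6/(k**4 + 14*k**3 + 71*k**2 + 154*k + 120) = t_k.

Yes. s_k = k*(k**2 + 9*k + 26)/(12*(k + 2)*(k + 3)*(k + 4)).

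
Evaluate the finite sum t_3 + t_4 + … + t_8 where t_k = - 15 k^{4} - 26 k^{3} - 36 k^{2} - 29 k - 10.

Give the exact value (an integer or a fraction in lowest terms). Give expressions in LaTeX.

Ratio r(k) = (15*k**4 + 86*k**3 + 204*k**2 + 239*k + 116)/(15*k**4 + 26*k**3 + 36*k**2 + 29*k + 10).
Gosper form: A/B · C(k+1)/C(k) with A=1, B=1, C=k**4 + 26*k**3/15 + 12*k**2/5 + 29*k/15 + 2/3.
Solve (1)·f(k+1) − (1)·f(k) = k**4 + 26*k**3/15 + 12*k**2/5 + 29*k/15 + 2/3.
Bound: deg f ≤ 5.
Solving with deg f ≤ 5: f(k) = k*(3*k**4 - k**3 + 4*k**2 + 3*k + 1)/15.
So s_k = (B(k−1)f/C)·t_k = (k*(3*k**4 - k**3 + 4*k**2 + 3*k + 1)/(15*k**4 + 26*k**3 + 36*k**2 + 29*k + 10))·t_k = k*(-3*k**4 + k**3 - 4*k**2 - 3*k - 1).
Δs = -15*k**4 - 26*k**3 - 36*k**2 - 29*k - 10, as required.
Evaluate s at k=9 and k=3: -173754 and -786; difference -172968.

Σ = -172968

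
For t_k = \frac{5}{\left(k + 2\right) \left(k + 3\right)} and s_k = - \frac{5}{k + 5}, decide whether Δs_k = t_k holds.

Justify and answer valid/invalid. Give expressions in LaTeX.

s_(k+1) = -5/(k + 6)
s_(k+1) − s_k = 5/((k + 5)*(k + 6))
(s_(k+1) − s_k) − t_k = 30*(-k - 4)/(k**4 + 16*k**3 + 91*k**2 + 216*k + 180)

Invalid: residual \frac{30 \left(- k - 4\right)}{k^{4} + 16 k^{3} + 91 k^{2} + 216 k + 180} ≠ 0.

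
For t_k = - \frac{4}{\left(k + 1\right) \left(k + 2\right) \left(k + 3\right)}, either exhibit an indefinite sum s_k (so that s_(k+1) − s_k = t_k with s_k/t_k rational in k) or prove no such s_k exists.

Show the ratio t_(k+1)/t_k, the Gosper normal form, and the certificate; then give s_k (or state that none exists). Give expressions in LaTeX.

The ratio is (k + 1)/(k + 4).
So A=k + 1 and B=k + 4, with C=1.
Solve (k + 1)·f(k+1) − (k + 3)·f(k) = 1.
Degrees (1,1,0) ⇒ d ≤ 2.
Coefficient equations give f(k) = k*(k + 3)/4.
Get s_k = R·t_k = k*(-k - 3)/((k + 1)*(k + 2)) with R(k) = B(k−1)f(k)/C(k) = k*(k + 3)**2/4.
Δs = -4/(k**3 + 6*k**2 + 11*k + 6), as required.

s_k = \frac{k \left(- k - 3\right)}{\left(k + 1\right) \left(k + 2\right)}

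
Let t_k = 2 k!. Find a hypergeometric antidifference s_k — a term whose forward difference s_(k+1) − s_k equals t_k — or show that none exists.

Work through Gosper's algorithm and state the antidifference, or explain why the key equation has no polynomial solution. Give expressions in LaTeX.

Ratio r(k) = k + 1.
Normal form (A,B,C) = (k + 1, 1, 1).
Key eq: (k + 1)·f(k+1) = (1)·f(k) + (1).
From deg A=1, deg B=0, deg C=0: d=-1.
deg f ≤ -1 is impossible — no certificate.

not Gosper-summable; s_k does not exist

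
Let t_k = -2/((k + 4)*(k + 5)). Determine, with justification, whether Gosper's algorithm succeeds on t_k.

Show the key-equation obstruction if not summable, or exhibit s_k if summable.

Yes. s_k = -k/(2*k + 8).

Compute t_(k+1)/t_k: get (k + 4)/(k + 6).
Normal form (A,B,C) = (k + 4, k + 6, 1).
Set up (k + 4)·f(k+1) − (k + 5)·f(k) − (1) = 0.
deg f ≤ 1 (via 1,1,0).
Match coefficients ⇒ f(k) = k/4.
Certificate R = B(k−1)f/C = k*(k + 5)/4 gives s_k = -k/(2*k + 8).
s_(k+1) − s_k = -2/(k**2 + 9*k + 20) = t_k.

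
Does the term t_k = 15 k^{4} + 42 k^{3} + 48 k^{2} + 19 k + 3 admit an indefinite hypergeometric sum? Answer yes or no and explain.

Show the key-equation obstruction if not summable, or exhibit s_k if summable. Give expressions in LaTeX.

The ratio is (15*k**4 + 102*k**3 + 264*k**2 + 301*k + 127)/(15*k**4 + 42*k**3 + 48*k**2 + 19*k + 3).
So A=1 and B=1, with C=k**4 + 14*k**3/5 + 16*k**2/5 + 19*k/15 + 1/5.
f must satisfy (1)·f(k+1) − (1)·f(k) = k**4 + 14*k**3/5 + 16*k**2/5 + 19*k/15 + 1/5.
Degrees (0,0,4) ⇒ d ≤ 5.
Coefficient equations give f(k) = k*(3*k**4 + 3*k**3 - 4*k + 1)/15.
R(k) = B(k−1)·f(k)/C(k) = k*(3*k**4 + 3*k**3 - 4*k + 1)/(15*k**4 + 42*k**3 + 48*k**2 + 19*k + 3); s_k = R·t_k = k*(3*k**4 + 3*k**3 - 4*k + 1).
Δs = 15*k**4 + 42*k**3 + 48*k**2 + 19*k + 3, as required.

Yes. s_k = k \left(3 k^{4} + 3 k^{3} - 4 k + 1\right).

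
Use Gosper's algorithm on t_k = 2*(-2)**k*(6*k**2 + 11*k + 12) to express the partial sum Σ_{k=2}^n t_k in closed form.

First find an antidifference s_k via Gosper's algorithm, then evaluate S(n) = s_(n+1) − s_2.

S(n) = 8*(-2)**n*n**2 + 20*(-2)**n*n + 20*(-2)**n + 96

Ratio r(k) = 2*(-6*k**2 - 23*k - 29)/(6*k**2 + 11*k + 12).
A = -2, B = 1, C = k**2 + 11*k/6 + 2.
Set up (-2)·f(k+1) − (1)·f(k) − (k**2 + 11*k/6 + 2) = 0.
From deg A=0, deg B=0, deg C=2: d=2.
A polynomial solution: f(k) = -(2*k**2 + k + 2)/6.
Then R = B(k−1)f/C = -(2*k**2 + k + 2)/(6*k**2 + 11*k + 12), so s_k = R(k)·t_k = (-2)**(k + 1)*(2*k**2 + k + 2).
Check: Δs_k = 2*(-2)**k*(6*k**2 + 11*k + 12). ✓
Evaluate: s_(n+1) = (-2)**(n + 2)*(2*n**2 + 5*n + 5); subtract s_(2) = -96 ⇒ S(n) = 8*(-2)**n*n**2 + 20*(-2)**n*n + 20*(-2)**n + 96.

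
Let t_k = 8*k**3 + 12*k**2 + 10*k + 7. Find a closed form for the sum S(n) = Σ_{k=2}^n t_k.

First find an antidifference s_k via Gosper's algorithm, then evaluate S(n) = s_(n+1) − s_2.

S(n) = 2*n**4 + 8*n**3 + 13*n**2 + 14*n - 37

r(k) = (8*k**3 + 36*k**2 + 58*k + 37)/(8*k**3 + 12*k**2 + 10*k + 7) after simplifying.
Gosper form: A/B · C(k+1)/C(k) with A=1, B=1, C=k**3 + 3*k**2/2 + 5*k/4 + 7/8.
Set up (1)·f(k+1) − (1)·f(k) − (k**3 + 3*k**2/2 + 5*k/4 + 7/8) = 0.
Degrees (0,0,3) ⇒ d ≤ 4.
Solving with deg f ≤ 4: f(k) = k*(2*k**3 + k + 4)/8.
Get s_k = R·t_k = k*(2*k**3 + k + 4) with R(k) = B(k−1)f(k)/C(k) = k*(2*k**3 + k + 4)/(8*k**3 + 12*k**2 + 10*k + 7).
Verify: 8*k**3 + 12*k**2 + 10*k + 7 matches t_k.
s_(n+1) = 2*n**4 + 8*n**3 + 13*n**2 + 14*n + 7 and s_(2) = 44, so S(n) = 2*n**4 + 8*n**3 + 13*n**2 + 14*n - 37.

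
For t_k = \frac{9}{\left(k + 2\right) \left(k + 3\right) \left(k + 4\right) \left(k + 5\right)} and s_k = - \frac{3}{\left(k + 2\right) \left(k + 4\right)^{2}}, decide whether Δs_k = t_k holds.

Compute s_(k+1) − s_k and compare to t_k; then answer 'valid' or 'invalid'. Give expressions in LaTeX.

Invalid: residual \frac{3 \left(- 4 k - 17\right)}{k^{6} + 23 k^{5} + 217 k^{4} + 1073 k^{3} + 2926 k^{2} + 4160 k + 2400} ≠ 0.

s_(k+1) = -3/((k + 3)*(k + 5)**2)
s_(k+1) − s_k = -3/((k + 3)*(k + 5)**2) + 3/((k + 2)*(k + 4)**2)
(s_(k+1) − s_k) − t_k = 3*(-4*k - 17)/(k**6 + 23*k**5 + 217*k**4 + 1073*k**3 + 2926*k**2 + 4160*k + 2400)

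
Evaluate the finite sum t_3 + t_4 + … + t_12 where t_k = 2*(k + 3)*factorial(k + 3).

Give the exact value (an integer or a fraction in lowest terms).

Step 1: r(k) = (k + 4)**2/(k + 3).
Factor: A=k + 4; B=1; C=k + 3.
Need (k + 4)·f(k+1) − (1)·f(k) = k + 3.
deg f ≤ 0 (via 1,0,1).
Match coefficients ⇒ f(k) = 1.
Certificate R = B(k−1)f/C = 1/(k + 3) gives s_k = 2*factorial(k + 3).
Check: Δs_k = 2*(k + 3)*factorial(k + 3). ✓
Sum = s_(13) − s_(3); s_(13) = 41845579776000, s_(3) = 1440 ⇒ 41845579774560.

Σ = 41845579774560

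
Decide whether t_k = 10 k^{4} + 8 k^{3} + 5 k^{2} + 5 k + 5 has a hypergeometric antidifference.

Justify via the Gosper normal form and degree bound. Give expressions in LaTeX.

r(k) = (10*k**4 + 48*k**3 + 89*k**2 + 79*k + 33)/(10*k**4 + 8*k**3 + 5*k**2 + 5*k + 5) after simplifying.
Factor: A=1; B=1; C=k**4 + 4*k**3/5 + k**2/2 + k/2 + 1/2.
Key eq: (1)·f(k+1) = (1)·f(k) + (k**4 + 4*k**3/5 + k**2/2 + k/2 + 1/2).
deg f ≤ 5 (via 0,0,4).
Solve for f: f(k) = k*(2*k**4 - 3*k**3 + k**2 + 2*k + 3)/10 (degree 5 ≤ 5).
R(k) = B(k−1)·f(k)/C(k) = k*(2*k**4 - 3*k**3 + k**2 + 2*k + 3)/(10*k**4 + 8*k**3 + 5*k**2 + 5*k + 5); s_k = R·t_k = k*(2*k**4 - 3*k**3 + k**2 + 2*k + 3).
Δs = 10*k**4 + 8*k**3 + 5*k**2 + 5*k + 5, as required.

Yes. s_k = k \left(2 k^{4} - 3 k^{3} + k^{2} + 2 k + 3\right).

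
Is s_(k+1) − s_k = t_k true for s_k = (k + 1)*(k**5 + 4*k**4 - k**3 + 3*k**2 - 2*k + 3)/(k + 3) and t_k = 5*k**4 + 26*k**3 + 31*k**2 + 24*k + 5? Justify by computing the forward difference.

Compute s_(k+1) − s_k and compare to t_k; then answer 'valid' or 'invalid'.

s_(k+1) = (k**6 + 11*k**5 + 43*k**4 + 84*k**3 + 90*k**2 + 52*k + 16)/(k + 4)
s_(k+1) − s_k = (5*k**6 + 53*k**5 + 199*k**4 + 333*k**3 + 317*k**2 + 165*k + 36)/(k**2 + 7*k + 12)
(s_(k+1) − s_k) − t_k = 2*(-4*k**5 - 37*k**4 - 110*k**3 - 114*k**2 - 79*k - 12)/(k**2 + 7*k + 12)

Invalid: residual 2*(-4*k**5 - 37*k**4 - 110*k**3 - 114*k**2 - 79*k - 12)/(k**2 + 7*k + 12) ≠ 0.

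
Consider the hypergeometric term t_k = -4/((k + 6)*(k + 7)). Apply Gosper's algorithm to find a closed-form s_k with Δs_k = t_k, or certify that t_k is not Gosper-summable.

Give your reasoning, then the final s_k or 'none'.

s_k = -2*k/(3*k + 18)

t_(k+1)/t_k = (k + 6)/(k + 8).
A = k + 6, B = k + 8, C = 1.
f must satisfy (k + 6)·f(k+1) − (k + 7)·f(k) = 1.
deg f ≤ 1 (via 1,1,0).
Coefficient equations give f(k) = k/6.
Then R = B(k−1)f/C = k*(k + 7)/6, so s_k = R(k)·t_k = -2*k/(3*k + 18).
Check: Δs_k = -4/(k**2 + 13*k + 42). ✓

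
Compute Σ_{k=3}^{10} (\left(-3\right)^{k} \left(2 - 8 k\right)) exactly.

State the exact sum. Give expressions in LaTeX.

Σ = -3542832

r(k) = 3*(-4*k - 3)/(4*k - 1) after simplifying.
Factor: A=-3; B=1; C=k - 1/4.
Need (-3)·f(k+1) − (1)·f(k) = k - 1/4.
Bound: deg f ≤ 1.
Solve for f: f(k) = -(k - 1)/4 (degree 1 ≤ 1).
Get s_k = R·t_k = 2*(-3)**k*(k - 1) with R(k) = B(k−1)f(k)/C(k) = -(k - 1)/(4*k - 1).
Verify: (-3)**k*(2 - 8*k) matches t_k.
Σ_(k=3)^(10) t_k = s_(11) − s_(3) = -3542940 − (-108) = -3542832.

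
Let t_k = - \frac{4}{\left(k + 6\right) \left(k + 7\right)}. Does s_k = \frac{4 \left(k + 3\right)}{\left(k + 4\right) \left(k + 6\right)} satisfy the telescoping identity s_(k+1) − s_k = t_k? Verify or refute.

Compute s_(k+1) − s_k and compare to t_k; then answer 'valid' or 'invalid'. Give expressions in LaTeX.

Invalid: residual \frac{4 \left(2 k + 11\right)}{k^{4} + 22 k^{3} + 179 k^{2} + 638 k + 840} ≠ 0.

s_(k+1) = 4*(k + 4)/((k + 5)*(k + 7))
s_(k+1) − s_k = 4*(-k**2 - 7*k - 9)/(k**4 + 22*k**3 + 179*k**2 + 638*k + 840)
(s_(k+1) − s_k) − t_k = 4*(2*k + 11)/(k**4 + 22*k**3 + 179*k**2 + 638*k + 840)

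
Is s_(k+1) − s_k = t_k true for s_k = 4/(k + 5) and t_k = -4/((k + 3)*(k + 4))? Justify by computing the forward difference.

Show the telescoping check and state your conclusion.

s_(k+1) = 4/(k + 6)
s_(k+1) − s_k = -4/((k + 5)*(k + 6))
(s_(k+1) − s_k) − t_k = 8*(2*k + 9)/(k**4 + 18*k**3 + 119*k**2 + 342*k + 360)

Invalid: residual 8*(2*k + 9)/(k**4 + 18*k**3 + 119*k**2 + 342*k + 360) ≠ 0.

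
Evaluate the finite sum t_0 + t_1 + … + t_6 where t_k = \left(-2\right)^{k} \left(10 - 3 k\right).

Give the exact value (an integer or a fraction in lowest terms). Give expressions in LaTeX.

Ratio r(k) = 2*(7 - 3*k)/(3*k - 10).
So A=-2 and B=1, with C=k - 10/3.
Solve (-2)·f(k+1) − (1)·f(k) = k - 10/3.
d = 1 from the (0,0,1) case.
Solving with deg f ≤ 1: f(k) = -(k - 4)/3.
Then R = B(k−1)f/C = -(k - 4)/(3*k - 10), so s_k = R(k)·t_k = (-2)**k*(k - 4).
s_(k+1) − s_k = (-2)**k*(10 - 3*k) = t_k.
Σ_(k=0)^(6) t_k = s_(7) − s_(0) = -384 − (-4) = -380.

Σ = -380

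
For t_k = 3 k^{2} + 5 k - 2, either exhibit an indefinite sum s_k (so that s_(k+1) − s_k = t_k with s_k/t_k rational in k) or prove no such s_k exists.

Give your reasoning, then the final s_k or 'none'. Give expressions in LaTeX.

The ratio is (3*k**2 + 11*k + 6)/(3*k**2 + 5*k - 2).
So A=1 and B=1, with C=k**2 + 5*k/3 - 2/3.
Solve (1)·f(k+1) − (1)·f(k) = k**2 + 5*k/3 - 2/3.
deg f ≤ 3 (via 0,0,2).
Solve for f: f(k) = k*(k**2 + k - 4)/3 (degree 3 ≤ 3).
Get s_k = R·t_k = k*(k**2 + k - 4) with R(k) = B(k−1)f(k)/C(k) = k*(k**2 + k - 4)/((k + 2)*(3*k - 1)).
Δs = 3*k**2 + 5*k - 2, as required.

s_k = k \left(k^{2} + k - 4\right)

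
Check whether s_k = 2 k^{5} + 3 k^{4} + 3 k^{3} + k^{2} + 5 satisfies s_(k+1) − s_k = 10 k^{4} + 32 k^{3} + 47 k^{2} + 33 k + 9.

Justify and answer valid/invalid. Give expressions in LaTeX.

Valid — Δs_k = t_k.

s_(k+1) = 2*k**5 + 13*k**4 + 35*k**3 + 48*k**2 + 33*k + 14
s_(k+1) − s_k = 10*k**4 + 32*k**3 + 47*k**2 + 33*k + 9
(s_(k+1) − s_k) − t_k = 0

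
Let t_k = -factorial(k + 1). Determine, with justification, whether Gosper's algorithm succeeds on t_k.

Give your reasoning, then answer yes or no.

No — key equation has no polynomial f.

r(k) = k + 2 after simplifying.
Take A(k)=k + 2, B(k)=1, C(k)=1.
Solve (k + 2)·f(k+1) − (1)·f(k) = 1.
From deg A=1, deg B=0, deg C=0: d=-1.
Bound -1 < 0, so the key equation has no polynomial solution.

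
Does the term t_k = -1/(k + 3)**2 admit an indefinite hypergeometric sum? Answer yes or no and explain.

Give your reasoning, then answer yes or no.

Compute t_(k+1)/t_k: get (k + 3)**2/(k + 4)**2.
Normal form (A,B,C) = (k**2 + 6*k + 9, k**2 + 8*k + 16, 1).
Solve (k**2 + 6*k + 9)·f(k+1) − (k**2 + 6*k + 9)·f(k) = 1.
deg f ≤ 0 (via 2,2,0).
Put f(k) = c0: A·f(k+1) − B(k−1)·f(k) − C = -1; need -1 = 0 — inconsistent ⇒ no f, not summable.

No — the linear system for f has no solution.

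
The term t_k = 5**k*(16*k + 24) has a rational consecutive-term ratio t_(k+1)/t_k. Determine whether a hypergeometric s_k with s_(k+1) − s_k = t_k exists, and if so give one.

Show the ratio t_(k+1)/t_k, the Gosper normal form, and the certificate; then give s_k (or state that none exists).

Ratio r(k) = 5*(2*k + 5)/(2*k + 3).
Factor: A=5; B=1; C=k + 3/2.
Set up (5)·f(k+1) − (1)·f(k) − (k + 3/2) = 0.
deg f ≤ 1 (via 0,0,1).
Coefficient equations give f(k) = (4*k + 1)/16.
Then R = B(k−1)f/C = (4*k + 1)/(8*(2*k + 3)), so s_k = R(k)·t_k = 5**k*(4*k + 1).
s_(k+1) − s_k = 5**k*(16*k + 24) = t_k.

s_k = 5**k*(4*k + 1)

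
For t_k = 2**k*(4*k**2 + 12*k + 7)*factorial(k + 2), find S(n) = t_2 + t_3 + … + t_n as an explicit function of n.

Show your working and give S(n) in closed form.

S(n) = 4*2**n*n*factorial(n + 3) + 2*2**n*factorial(n + 3) - 288

Compute t_(k+1)/t_k: get 2*(4*k**3 + 32*k**2 + 83*k + 69)/(4*k**2 + 12*k + 7).
Factor: A=2*k + 6; B=1; C=k**2 + 3*k + 7/4.
Key eq: (2*k + 6)·f(k+1) = (1)·f(k) + (k**2 + 3*k + 7/4).
Bound: deg f ≤ 1.
Match coefficients ⇒ f(k) = (2*k - 1)/4.
Then R = B(k−1)f/C = (2*k - 1)/(4*k**2 + 12*k + 7), so s_k = R(k)·t_k = 2**k*(2*k - 1)*factorial(k + 2).
Check: Δs_k = 2**k*(4*k**2 + 12*k + 7)*factorial(k + 2). ✓
s_(n+1) = 2**(n + 1)*(2*n + 1)*factorial(n + 3) and s_(2) = 288, so S(n) = 4*2**n*n*factorial(n + 3) + 2*2**n*factorial(n + 3) - 288.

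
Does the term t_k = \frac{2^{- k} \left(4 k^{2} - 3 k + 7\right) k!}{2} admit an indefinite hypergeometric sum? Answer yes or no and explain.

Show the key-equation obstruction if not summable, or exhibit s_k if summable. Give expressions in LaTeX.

Yes. s_k = 2^{- k} \left(4 k - 3\right) k!.

Compute t_(k+1)/t_k: get (k + 1)*(-3*k + 4*(k + 1)**2 + 4)/(2*(4*k**2 - 3*k + 7)).
Gosper form: A/B · C(k+1)/C(k) with A=k/2 + 1/2, B=1, C=k**2 - 3*k/4 + 7/4.
Need (k/2 + 1/2)·f(k+1) − (1)·f(k) = k**2 - 3*k/4 + 7/4.
From deg A=1, deg B=0, deg C=2: d=1.
A polynomial solution: f(k) = (4*k - 3)/2.
Then R = B(k−1)f/C = 2*(4*k - 3)/(4*k**2 - 3*k + 7), so s_k = R(k)·t_k = (4*k - 3)*factorial(k)/2**k.
Check: Δs_k = (4*k**2 - 3*k + 7)*factorial(k)/(2*2**k). ✓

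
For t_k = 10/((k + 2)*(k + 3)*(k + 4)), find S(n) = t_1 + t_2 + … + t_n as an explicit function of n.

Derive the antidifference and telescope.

Compute t_(k+1)/t_k: get (k + 2)/(k + 5).
Factor: A=k + 2; B=k + 5; C=1.
Solve (k + 2)·f(k+1) − (k + 4)·f(k) = 1.
From deg A=1, deg B=1, deg C=0: d=2.
Solving with deg f ≤ 2: f(k) = k*(k + 5)/12.
Get s_k = R·t_k = 5*k*(k + 5)/(6*(k + 2)*(k + 3)) with R(k) = B(k−1)f(k)/C(k) = k*(k + 4)*(k + 5)/12.
Δs = 10/(k**3 + 9*k**2 + 26*k + 24), as required.
Evaluate: s_(n+1) = 5*(n**2 + 7*n + 6)/(6*(n**2 + 7*n + 12)); subtract s_(1) = 5/12 ⇒ S(n) = 5*n*(n + 7)/(12*(n**2 + 7*n + 12)).

S(n) = 5*n*(n + 7)/(12*(n**2 + 7*n + 12))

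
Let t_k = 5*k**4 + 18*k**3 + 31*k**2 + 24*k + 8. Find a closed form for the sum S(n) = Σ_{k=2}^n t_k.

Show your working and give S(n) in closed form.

t_(k+1)/t_k = (5*k**4 + 38*k**3 + 115*k**2 + 160*k + 86)/(5*k**4 + 18*k**3 + 31*k**2 + 24*k + 8).
Gosper form: A/B · C(k+1)/C(k) with A=1, B=1, C=k**4 + 18*k**3/5 + 31*k**2/5 + 24*k/5 + 8/5.
Solve (1)·f(k+1) − (1)·f(k) = k**4 + 18*k**3/5 + 31*k**2/5 + 24*k/5 + 8/5.
deg f ≤ 5 (via 0,0,4).
Coefficient equations give f(k) = k*(k**4 + 2*k**3 + 3*k**2 + k + 1)/5.
So s_k = (B(k−1)f/C)·t_k = (k*(k**4 + 2*k**3 + 3*k**2 + k + 1)/(5*k**4 + 18*k**3 + 31*k**2 + 24*k + 8))·t_k = k*(k**4 + 2*k**3 + 3*k**2 + k + 1).
Verify: 5*k**4 + 18*k**3 + 31*k**2 + 24*k + 8 matches t_k.
Telescope: S(n) = s_(n+1) − s_(2) = n**5 + 7*n**4 + 21*n**3 + 32*n**2 + 25*n + 8 − (94) = n**5 + 7*n**4 + 21*n**3 + 32*n**2 + 25*n - 86.

S(n) = n**5 + 7*n**4 + 21*n**3 + 32*n**2 + 25*n - 86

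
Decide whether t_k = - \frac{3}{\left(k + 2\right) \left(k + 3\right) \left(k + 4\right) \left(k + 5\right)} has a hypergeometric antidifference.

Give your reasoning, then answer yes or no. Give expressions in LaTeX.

Yes. s_k = \frac{k \left(- k^{2} - 9 k - 26\right)}{24 \left(k + 2\right) \left(k + 3\right) \left(k + 4\right)}.

t_(k+1)/t_k = (k + 2)/(k + 6).
Take A(k)=k + 2, B(k)=k + 6, C(k)=1.
f must satisfy (k + 2)·f(k+1) − (k + 5)·f(k) = 1.
Degrees (1,1,0) ⇒ d ≤ 3.
Solving with deg f ≤ 3: f(k) = k*(k**2 + 9*k + 26)/72.
So s_k = (B(k−1)f/C)·t_k = (k*(k + 5)*(k**2 + 9*k + 26)/72)·t_k = k*(-k**2 - 9*k - 26)/(24*(k + 2)*(k + 3)*(k + 4)).
Check: Δs_k = -3/(k**4 + 14*k**3 + 71*k**2 + 154*k + 120). ✓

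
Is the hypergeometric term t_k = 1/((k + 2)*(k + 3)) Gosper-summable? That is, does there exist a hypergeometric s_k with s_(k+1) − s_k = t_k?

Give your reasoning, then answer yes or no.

Yes. s_k = k/(2*(k + 2)).

t_(k+1)/t_k = (k + 2)/(k + 4).
Gosper form: A/B · C(k+1)/C(k) with A=k + 2, B=k + 4, C=1.
Solve (k + 2)·f(k+1) − (k + 3)·f(k) = 1.
From deg A=1, deg B=1, deg C=0: d=1.
Match coefficients ⇒ f(k) = k/2.
Then R = B(k−1)f/C = k*(k + 3)/2, so s_k = R(k)·t_k = k/(2*(k + 2)).
Verify: 1/(k**2 + 5*k + 6) matches t_k.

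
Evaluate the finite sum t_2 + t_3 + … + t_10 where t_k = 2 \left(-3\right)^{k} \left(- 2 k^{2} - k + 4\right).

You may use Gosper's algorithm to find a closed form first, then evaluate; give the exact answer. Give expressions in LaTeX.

Σ = -19131876

Compute t_(k+1)/t_k: get 3*(-2*k**2 - 5*k + 1)/(2*k**2 + k - 4).
Gosper form: A/B · C(k+1)/C(k) with A=-3, B=1, C=k**2 + k/2 - 2.
Need (-3)·f(k+1) − (1)·f(k) = k**2 + k/2 - 2.
From deg A=0, deg B=0, deg C=2: d=2.
Coefficient equations give f(k) = -(k - 2)*(k + 1)/4.
So s_k = (B(k−1)f/C)·t_k = (-(k - 2)*(k + 1)/(2*(2*k**2 + k - 4)))·t_k = (-3)**k*(k**2 - k - 2).
Check: Δs_k = 2*(-3)**k*(-2*k**2 - k + 4). ✓
Telescoping: Σ = s_(11) − s_(2) = -19131876 − (0) = -19131876.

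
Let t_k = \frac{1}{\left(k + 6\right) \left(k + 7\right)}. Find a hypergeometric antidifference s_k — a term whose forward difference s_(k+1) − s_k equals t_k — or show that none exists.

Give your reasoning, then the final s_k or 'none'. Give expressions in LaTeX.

s_k = \frac{k}{6 \left(k + 6\right)}

r(k) = (k + 6)/(k + 8) after simplifying.
A = k + 6, B = k + 8, C = 1.
f must satisfy (k + 6)·f(k+1) − (k + 7)·f(k) = 1.
deg f ≤ 1 (via 1,1,0).
Coefficient equations give f(k) = k/6.
Get s_k = R·t_k = k/(6*(k + 6)) with R(k) = B(k−1)f(k)/C(k) = k*(k + 7)/6.
Check: Δs_k = 1/(k**2 + 13*k + 42). ✓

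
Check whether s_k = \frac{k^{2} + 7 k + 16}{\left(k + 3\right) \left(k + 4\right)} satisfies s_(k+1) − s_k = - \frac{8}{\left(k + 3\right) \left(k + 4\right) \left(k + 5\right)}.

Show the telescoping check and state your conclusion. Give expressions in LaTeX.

valid (s_(k+1) − s_k reduces to t_k)

s_(k+1) = (7*k + (k + 1)**2 + 23)/((k + 4)*(k + 5))
s_(k+1) − s_k = -8/(k**3 + 12*k**2 + 47*k + 60)
(s_(k+1) − s_k) − t_k = 0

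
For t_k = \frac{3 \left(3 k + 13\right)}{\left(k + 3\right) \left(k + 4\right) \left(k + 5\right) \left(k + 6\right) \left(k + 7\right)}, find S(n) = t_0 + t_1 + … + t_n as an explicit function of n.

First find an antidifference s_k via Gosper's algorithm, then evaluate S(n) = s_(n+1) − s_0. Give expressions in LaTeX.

S(n) = \frac{n^{3} + 17 n^{2} + 94 n + 78}{30 \left(n^{3} + 17 n^{2} + 94 n + 168\right)}

The ratio is (k + 3)*(3*k + 16)/((k + 8)*(3*k + 13)).
So A=k + 3 and B=k + 8, with C=k + 13/3.
Solve (k + 3)·f(k+1) − (k + 7)·f(k) = k + 13/3.
Degrees (1,1,1) ⇒ d ≤ 4.
Solving with deg f ≤ 4: f(k) = k*(k + 4)*(k**2 + 14*k + 63)/270.
Then R = B(k−1)f/C = k*(k + 4)*(k + 7)*(k**2 + 14*k + 63)/(90*(3*k + 13)), so s_k = R(k)·t_k = k*(k**2 + 14*k + 63)/(30*(k**3 + 14*k**2 + 63*k + 90)).
s_(k+1) − s_k = 3*(3*k + 13)/(k**5 + 25*k**4 + 245*k**3 + 1175*k**2 + 2754*k + 2520) = t_k.
Evaluate: s_(n+1) = (n**3 + 17*n**2 + 94*n + 78)/(30*(n**3 + 17*n**2 + 94*n + 168)); subtract s_(0) = 0 ⇒ S(n) = (n**3 + 17*n**2 + 94*n + 78)/(30*(n**3 + 17*n**2 + 94*n + 168)).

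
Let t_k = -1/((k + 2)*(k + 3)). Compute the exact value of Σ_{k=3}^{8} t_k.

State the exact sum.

Ratio r(k) = (k + 2)/(k + 4).
Factor: A=k + 2; B=k + 4; C=1.
Need (k + 2)·f(k+1) − (k + 3)·f(k) = 1.
Degrees (1,1,0) ⇒ d ≤ 1.
Coefficient equations give f(k) = k/2.
So s_k = (B(k−1)f/C)·t_k = (k*(k + 3)/2)·t_k = -k/(2*k + 4).
Check: Δs_k = -1/(k**2 + 5*k + 6). ✓
Evaluate s at k=9 and k=3: -9/22 and -3/10; difference -6/55.

Σ = -6/55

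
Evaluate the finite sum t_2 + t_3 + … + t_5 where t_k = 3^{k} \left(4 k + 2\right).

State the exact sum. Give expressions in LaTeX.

Σ = 7272

t_(k+1)/t_k = 3*(2*k + 3)/(2*k + 1).
A = 3, B = 1, C = k + 1/2.
f must satisfy (3)·f(k+1) − (1)·f(k) = k + 1/2.
Bound: deg f ≤ 1.
Solving with deg f ≤ 1: f(k) = (k - 1)/2.
R(k) = B(k−1)·f(k)/C(k) = (k - 1)/(2*k + 1); s_k = R·t_k = 2*3**k*(k - 1).
s_(k+1) − s_k = 3**k*(4*k + 2) = t_k.
Telescoping: Σ = s_(6) − s_(2) = 7290 − (18) = 7272.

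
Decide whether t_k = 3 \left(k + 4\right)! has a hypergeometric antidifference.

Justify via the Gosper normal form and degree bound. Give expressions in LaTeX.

Ratio r(k) = k + 5.
Factor: A=k + 5; B=1; C=1.
Solve (k + 5)·f(k+1) − (1)·f(k) = 1.
Bound: deg f ≤ -1.
Bound -1 < 0, so the key equation has no polynomial solution.

No. Not Gosper-summable.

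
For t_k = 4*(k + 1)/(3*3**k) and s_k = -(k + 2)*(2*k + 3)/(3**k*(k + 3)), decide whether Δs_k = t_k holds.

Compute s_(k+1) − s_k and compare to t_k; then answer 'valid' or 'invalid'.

Invalid: residual (-4*k**2 - 22*k - 21)/(3*3**k*(k**2 + 7*k + 12)) ≠ 0.

s_(k+1) = -(k + 3)*(2*k + 5)/(3*3**k*(k + 4))
s_(k+1) − s_k = (4*k**3 + 28*k**2 + 54*k + 27)/(3*3**k*(k**2 + 7*k + 12))
(s_(k+1) − s_k) − t_k = (-4*k**2 - 22*k - 21)/(3*3**k*(k**2 + 7*k + 12))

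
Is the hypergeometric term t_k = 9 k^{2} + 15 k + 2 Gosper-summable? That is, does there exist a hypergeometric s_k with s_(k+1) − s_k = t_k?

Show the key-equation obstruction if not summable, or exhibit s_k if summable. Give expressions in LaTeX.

Step 1: r(k) = (9*k**2 + 33*k + 26)/(9*k**2 + 15*k + 2).
Gosper form: A/B · C(k+1)/C(k) with A=1, B=1, C=k**2 + 5*k/3 + 2/9.
Solve (1)·f(k+1) − (1)·f(k) = k**2 + 5*k/3 + 2/9.
d = 3 from the (0,0,2) case.
A polynomial solution: f(k) = k*(3*k**2 + 3*k - 4)/9.
Then R = B(k−1)f/C = k*(3*k**2 + 3*k - 4)/(9*k**2 + 15*k + 2), so s_k = R(k)·t_k = k*(3*k**2 + 3*k - 4).
Δs = 9*k**2 + 15*k + 2, as required.

Yes. s_k = k \left(3 k^{2} + 3 k - 4\right).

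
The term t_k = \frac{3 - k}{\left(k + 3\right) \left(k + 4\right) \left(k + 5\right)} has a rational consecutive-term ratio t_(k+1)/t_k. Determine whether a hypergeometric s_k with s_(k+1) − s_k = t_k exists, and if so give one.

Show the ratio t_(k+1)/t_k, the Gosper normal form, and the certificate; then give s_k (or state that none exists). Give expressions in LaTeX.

Step 1: r(k) = (k - 2)*(k + 3)/((k - 3)*(k + 6)).
Gosper form: A/B · C(k+1)/C(k) with A=k + 3, B=k + 6, C=k - 3.
Key eq: (k + 3)·f(k+1) = (k + 5)·f(k) + (k - 3).
Bound: deg f ≤ 2.
Match coefficients ⇒ f(k) = -k.
So s_k = (B(k−1)f/C)·t_k = (-k*(k + 5)/(k - 3))·t_k = k/((k + 3)*(k + 4)).
s_(k+1) − s_k = (3 - k)/(k**3 + 12*k**2 + 47*k + 60) = t_k.

s_k = \frac{k}{\left(k + 3\right) \left(k + 4\right)}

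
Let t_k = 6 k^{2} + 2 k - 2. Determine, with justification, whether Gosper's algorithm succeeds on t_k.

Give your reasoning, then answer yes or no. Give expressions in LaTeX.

r(k) = (k + 3*(k + 1)**2)/(3*k**2 + k - 1) after simplifying.
Take A(k)=1, B(k)=1, C(k)=k**2 + k/3 - 1/3.
Key eq: (1)·f(k+1) = (1)·f(k) + (k**2 + k/3 - 1/3).
Bound: deg f ≤ 3.
Solving with deg f ≤ 3: f(k) = k*(k**2 - k - 1)/3.
Get s_k = R·t_k = 2*k*(k**2 - k - 1) with R(k) = B(k−1)f(k)/C(k) = k*(k**2 - k - 1)/(3*k**2 + k - 1).
Verify: 6*k**2 + 2*k - 2 matches t_k.

Yes. s_k = 2 k \left(k^{2} - k - 1\right).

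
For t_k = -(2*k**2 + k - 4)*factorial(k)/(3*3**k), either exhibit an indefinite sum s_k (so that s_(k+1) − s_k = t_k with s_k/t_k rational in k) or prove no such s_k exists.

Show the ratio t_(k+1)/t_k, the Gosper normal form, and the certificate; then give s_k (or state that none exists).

r(k) = (k + 1)*(k + 2*(k + 1)**2 - 3)/(3*(2*k**2 + k - 4)) after simplifying.
Take A(k)=k/3 + 1/3, B(k)=1, C(k)=k**2 + k/2 - 2.
Need (k/3 + 1/3)·f(k+1) − (1)·f(k) = k**2 + k/2 - 2.
Bound: deg f ≤ 1.
Solve for f: f(k) = 3*(2*k + 3)/2 (degree 1 ≤ 1).
Get s_k = R·t_k = -(2*k + 3)*factorial(k)/3**k with R(k) = B(k−1)f(k)/C(k) = 3*(2*k + 3)/(2*k**2 + k - 4).
Check: Δs_k = -(2*k**2 + k - 4)*factorial(k)/(3*3**k). ✓

s_k = -(2*k + 3)*factorial(k)/3**k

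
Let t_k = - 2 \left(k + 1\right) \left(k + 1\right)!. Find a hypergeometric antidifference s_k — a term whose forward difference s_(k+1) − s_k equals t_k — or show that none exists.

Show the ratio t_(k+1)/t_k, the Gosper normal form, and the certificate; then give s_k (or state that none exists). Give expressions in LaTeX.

r(k) = (k + 2)**2/(k + 1) after simplifying.
So A=k + 2 and B=1, with C=k + 1.
Need (k + 2)·f(k+1) − (1)·f(k) = k + 1.
From deg A=1, deg B=0, deg C=1: d=0.
Match coefficients ⇒ f(k) = 1.
Then R = B(k−1)f/C = 1/(k + 1), so s_k = R(k)·t_k = -2*factorial(k + 1).
Verify: -2*(k + 1)*factorial(k + 1) matches t_k.

s_k = - 2 \left(k + 1\right)!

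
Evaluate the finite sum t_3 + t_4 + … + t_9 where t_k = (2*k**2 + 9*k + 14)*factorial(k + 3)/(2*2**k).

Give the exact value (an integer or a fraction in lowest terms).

Σ = 139863915

Ratio r(k) = (k + 4)*(9*k + 2*(k + 1)**2 + 23)/(2*(2*k**2 + 9*k + 14)).
Normal form (A,B,C) = (k/2 + 2, 1, k**2 + 9*k/2 + 7).
Set up (k/2 + 2)·f(k+1) − (1)·f(k) − (k**2 + 9*k/2 + 7) = 0.
Degrees (1,0,2) ⇒ d ≤ 1.
Solve for f: f(k) = 2*k + 3 (degree 1 ≤ 1).
Get s_k = R·t_k = (2*k + 3)*factorial(k + 3)/2**k with R(k) = B(k−1)f(k)/C(k) = 2*(2*k + 3)/(2*k**2 + 9*k + 14).
Δs = (2*k**2 + 9*k + 14)*factorial(k + 3)/(2*2**k), as required.
Σ_(k=3)^(9) t_k = s_(10) − s_(3) = 139864725 − (810) = 139863915.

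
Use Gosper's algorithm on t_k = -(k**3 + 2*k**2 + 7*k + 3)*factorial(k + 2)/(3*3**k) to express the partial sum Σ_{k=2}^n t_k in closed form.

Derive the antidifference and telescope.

Ratio r(k) = (k**4 + 8*k**3 + 29*k**2 + 55*k + 39)/(3*(k**3 + 2*k**2 + 7*k + 3)).
So A=k/3 + 1 and B=1, with C=k**3 + 2*k**2 + 7*k + 3.
Key eq: (k/3 + 1)·f(k+1) = (1)·f(k) + (k**3 + 2*k**2 + 7*k + 3).
From deg A=1, deg B=0, deg C=3: d=2.
Coefficient equations give f(k) = 3*k**2.
R(k) = B(k−1)·f(k)/C(k) = 3*k**2/(k**3 + 2*k**2 + 7*k + 3); s_k = R·t_k = -k**2*factorial(k + 2)/3**k.
s_(k+1) − s_k = -(k**3 + 2*k**2 + 7*k + 3)*factorial(k + 2)/(3*3**k) = t_k.
Evaluate: s_(n+1) = -3**(-n - 1)*(n + 1)**2*factorial(n + 3); subtract s_(2) = -32/3 ⇒ S(n) = 3**(-n - 1)*(32*3**n - n**5*factorial(n) - 8*n**4*factorial(n) - 24*n**3*factorial(n) - 34*n**2*factorial(n) - 23*n*factorial(n) - 6*factorial(n)).

S(n) = 3**(-n - 1)*(32*3**n - n**5*factorial(n) - 8*n**4*factorial(n) - 24*n**3*factorial(n) - 34*n**2*factorial(n) - 23*n*factorial(n) - 6*factorial(n))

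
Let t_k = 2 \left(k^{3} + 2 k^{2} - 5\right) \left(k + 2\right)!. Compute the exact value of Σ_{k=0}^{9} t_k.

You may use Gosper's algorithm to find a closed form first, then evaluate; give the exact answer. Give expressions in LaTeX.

Σ = 75682252804

The ratio is (k + 3)*((k + 1)**3 + 2*(k + 1)**2 - 5)/(k**3 + 2*k**2 - 5).
Gosper form: A/B · C(k+1)/C(k) with A=k + 3, B=1, C=k**3 + 2*k**2 - 5.
Set up (k + 3)·f(k+1) − (1)·f(k) − (k**3 + 2*k**2 - 5) = 0.
Degrees (1,0,3) ⇒ d ≤ 2.
Match coefficients ⇒ f(k) = k**2 - 2*k - 1.
R(k) = B(k−1)·f(k)/C(k) = (k**2 - 2*k - 1)/(k**3 + 2*k**2 - 5); s_k = R·t_k = 2*(k**2 - 2*k - 1)*factorial(k + 2).
Check: Δs_k = 2*(k**3 + 2*k**2 - 5)*factorial(k + 2). ✓
Evaluate s at k=10 and k=0: 75682252800 and -4; difference 75682252804.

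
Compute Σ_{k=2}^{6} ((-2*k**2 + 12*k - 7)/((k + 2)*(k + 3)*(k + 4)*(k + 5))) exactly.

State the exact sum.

Step 1: r(k) = (2*k**3 - 4*k**2 - 19*k - 6)/(2*k**3 - 65*k + 42).
Take A(k)=k + 2, B(k)=k + 6, C(k)=k**2 - 6*k + 7/2.
Solve (k + 2)·f(k+1) − (k + 5)·f(k) = k**2 - 6*k + 7/2.
Degrees (1,1,2) ⇒ d ≤ 3.
Solve for f: f(k) = k*(k**2 - 7*k + 34)/16 (degree 3 ≤ 3).
Then R = B(k−1)f/C = k*(k + 5)*(k**2 - 7*k + 34)/(8*(2*k**2 - 12*k + 7)), so s_k = R(k)·t_k = k*(-k**2 + 7*k - 34)/(8*(k + 2)*(k + 3)*(k + 4)).
Δs = (-2*k**2 + 12*k - 7)/(k**4 + 14*k**3 + 71*k**2 + 154*k + 120), as required.
Sum = s_(7) − s_(2); s_(7) = -119/3960, s_(2) = -1/20 ⇒ 79/3960.

Σ = 79/3960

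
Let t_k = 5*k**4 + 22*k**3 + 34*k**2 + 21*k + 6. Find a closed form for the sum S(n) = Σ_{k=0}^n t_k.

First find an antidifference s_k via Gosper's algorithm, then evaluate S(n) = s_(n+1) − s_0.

r(k) = (5*k**4 + 42*k**3 + 130*k**2 + 175*k + 88)/(5*k**4 + 22*k**3 + 34*k**2 + 21*k + 6) after simplifying.
A = 1, B = 1, C = k**4 + 22*k**3/5 + 34*k**2/5 + 21*k/5 + 6/5.
f must satisfy (1)·f(k+1) − (1)·f(k) = k**4 + 22*k**3/5 + 34*k**2/5 + 21*k/5 + 6/5.
deg f ≤ 5 (via 0,0,4).
Match coefficients ⇒ f(k) = k*(k**4 + 3*k**3 + 2*k**2 - k + 1)/5.
Get s_k = R·t_k = k*(k**4 + 3*k**3 + 2*k**2 - k + 1) with R(k) = B(k−1)f(k)/C(k) = k*(k**4 + 3*k**3 + 2*k**2 - k + 1)/(5*k**4 + 22*k**3 + 34*k**2 + 21*k + 6).
Check: Δs_k = 5*k**4 + 22*k**3 + 34*k**2 + 21*k + 6. ✓
Σ_(k=0)^n t_k = s_(n+1) − s_(0) = (n**5 + 8*n**4 + 24*n**3 + 33*n**2 + 22*n + 6) − (0), i.e. n**5 + 8*n**4 + 24*n**3 + 33*n**2 + 22*n + 6.

S(n) = n**5 + 8*n**4 + 24*n**3 + 33*n**2 + 22*n + 6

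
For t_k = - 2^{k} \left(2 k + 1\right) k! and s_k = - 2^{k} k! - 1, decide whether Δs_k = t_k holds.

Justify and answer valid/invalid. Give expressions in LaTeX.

valid; difference matches t_k

s_(k+1) = -2**(k + 1)*factorial(k + 1) - 1
s_(k+1) − s_k = -2**k*(2*k + 1)*factorial(k)
(s_(k+1) − s_k) − t_k = 0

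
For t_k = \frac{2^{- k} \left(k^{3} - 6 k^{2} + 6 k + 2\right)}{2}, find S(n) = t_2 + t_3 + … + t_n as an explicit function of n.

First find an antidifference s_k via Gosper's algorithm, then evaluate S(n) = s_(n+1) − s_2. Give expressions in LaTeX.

Ratio r(k) = (k**3 - 3*k**2 - 3*k + 3)/(2*(k**3 - 6*k**2 + 6*k + 2)).
A = 1/2, B = 1, C = k**3 - 6*k**2 + 6*k + 2.
Key eq: (1/2)·f(k+1) = (1)·f(k) + (k**3 - 6*k**2 + 6*k + 2).
deg f ≤ 3 (via 0,0,3).
Match coefficients ⇒ f(k) = -2*(k**3 - 3*k**2 + 3*k + 3).
Get s_k = R·t_k = (-k**3 + 3*k**2 - 3*k - 3)/2**k with R(k) = B(k−1)f(k)/C(k) = -2*(k**3 - 3*k**2 + 3*k + 3)/(k**3 - 6*k**2 + 6*k + 2).
s_(k+1) − s_k = (k**3 - 6*k**2 + 6*k + 2)/(2*2**k) = t_k.
Evaluate: s_(n+1) = 2**(-n - 1)*(-n**3 - 4); subtract s_(2) = -5/4 ⇒ S(n) = 2**(-n - 2)*(5*2**n - 2*n**3 - 8).

S(n) = 2^{- n - 2} \left(5 \cdot 2^{n} - 2 n^{3} - 8\right)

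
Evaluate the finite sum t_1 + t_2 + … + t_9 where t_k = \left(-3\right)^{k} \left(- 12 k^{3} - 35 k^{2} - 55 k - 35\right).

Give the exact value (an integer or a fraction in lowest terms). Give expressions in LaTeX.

Σ = 191436891

Step 1: r(k) = 3*(-12*k**3 - 71*k**2 - 161*k - 137)/(12*k**3 + 35*k**2 + 55*k + 35).
Normal form (A,B,C) = (-3, 1, k**3 + 35*k**2/12 + 55*k/12 + 35/12).
Key eq: (-3)·f(k+1) = (1)·f(k) + (k**3 + 35*k**2/12 + 55*k/12 + 35/12).
d = 3 from the (0,0,3) case.
Match coefficients ⇒ f(k) = -(3*k**3 + 2*k**2 + 4*k + 2)/12.
Then R = B(k−1)f/C = -(3*k**3 + 2*k**2 + 4*k + 2)/(12*k**3 + 35*k**2 + 55*k + 35), so s_k = R(k)·t_k = (-3)**k*(3*k**3 + 2*k**2 + 4*k + 2).
Check: Δs_k = (-3)**k*(-12*k**3 - 35*k**2 - 55*k - 35). ✓
Sum = s_(10) − s_(1); s_(10) = 191436858, s_(1) = -33 ⇒ 191436891.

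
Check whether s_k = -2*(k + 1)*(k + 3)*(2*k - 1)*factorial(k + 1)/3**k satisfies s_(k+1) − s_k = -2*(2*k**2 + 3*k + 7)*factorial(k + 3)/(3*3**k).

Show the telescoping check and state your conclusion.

s_(k+1) = -2*(k + 2)*(k + 4)*(2*k + 1)*factorial(k + 2)/(3*3**k)
s_(k+1) − s_k = -2*(2*k**4 + 11*k**3 + 27*k**2 + 46*k + 25)*factorial(k + 1)/(3*3**k)
(s_(k+1) − s_k) − t_k = 2*(2*k**3 + 7*k**2 + 7*k + 17)*factorial(k + 1)/(3*3**k)

Invalid: residual 2*(2*k**3 + 7*k**2 + 7*k + 17)*factorial(k + 1)/(3*3**k) ≠ 0.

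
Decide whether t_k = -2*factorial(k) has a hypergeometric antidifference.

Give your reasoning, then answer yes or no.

No — negative degree bound, so no certificate f.

Step 1: r(k) = k + 1.
So A=k + 1 and B=1, with C=1.
Solve (k + 1)·f(k+1) − (1)·f(k) = 1.
Degrees (1,0,0) ⇒ d ≤ -1.
deg f ≤ -1 is impossible — no certificate.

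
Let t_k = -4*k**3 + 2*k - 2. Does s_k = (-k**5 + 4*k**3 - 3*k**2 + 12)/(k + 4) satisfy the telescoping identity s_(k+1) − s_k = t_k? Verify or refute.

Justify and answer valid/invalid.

Invalid: residual 2*(3*k**4 + 18*k**3 - 2*k**2 - 9*k + 14)/(k**2 + 9*k + 20) ≠ 0.

s_(k+1) = (-(k + 1)**5 + 4*(k + 1)**3 - 3*(k + 1)**2 + 12)/(k + 5)
s_(k+1) − s_k = 2*(-2*k**5 - 15*k**4 - 21*k**3 + 6*k**2 + 2*k - 6)/(k**2 + 9*k + 20)
(s_(k+1) − s_k) − t_k = 2*(3*k**4 + 18*k**3 - 2*k**2 - 9*k + 14)/(k**2 + 9*k + 20)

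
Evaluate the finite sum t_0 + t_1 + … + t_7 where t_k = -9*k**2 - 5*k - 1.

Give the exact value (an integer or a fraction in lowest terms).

Σ = -1408

Ratio r(k) = (9*k**2 + 23*k + 15)/(9*k**2 + 5*k + 1).
A = 1, B = 1, C = k**2 + 5*k/9 + 1/9.
Set up (1)·f(k+1) − (1)·f(k) − (k**2 + 5*k/9 + 1/9) = 0.
Bound: deg f ≤ 3.
Solving with deg f ≤ 3: f(k) = k**2*(3*k - 2)/9.
Then R = B(k−1)f/C = k**2*(3*k - 2)/(9*k**2 + 5*k + 1), so s_k = R(k)·t_k = k**2*(2 - 3*k).
s_(k+1) − s_k = -9*k**2 - 5*k - 1 = t_k.
Sum = s_(8) − s_(0); s_(8) = -1408, s_(0) = 0 ⇒ -1408.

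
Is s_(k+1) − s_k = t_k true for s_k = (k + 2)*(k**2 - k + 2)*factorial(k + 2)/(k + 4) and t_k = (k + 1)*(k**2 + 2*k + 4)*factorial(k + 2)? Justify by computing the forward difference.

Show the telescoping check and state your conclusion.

s_(k+1) = (k + 3)*(k**2 + k + 2)*factorial(k + 3)/(k + 5)
s_(k+1) − s_k = (k**5 + 10*k**4 + 39*k**3 + 84*k**2 + 98*k + 52)*factorial(k + 2)/((k + 4)*(k + 5))
(s_(k+1) − s_k) − t_k = -2*(k**4 + 7*k**3 + 17*k**2 + 29*k + 14)*factorial(k + 2)/((k + 4)*(k + 5))

Invalid: residual -2*(k**4 + 7*k**3 + 17*k**2 + 29*k + 14)*factorial(k + 2)/((k + 4)*(k + 5)) ≠ 0.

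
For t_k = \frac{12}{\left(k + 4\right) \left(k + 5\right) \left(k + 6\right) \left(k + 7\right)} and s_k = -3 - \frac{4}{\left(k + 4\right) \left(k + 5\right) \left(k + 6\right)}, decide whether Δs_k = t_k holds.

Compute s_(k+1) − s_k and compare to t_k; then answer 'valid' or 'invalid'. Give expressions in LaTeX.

s_(k+1) = -3 - 4/((k + 5)*(k + 6)*(k + 7))
s_(k+1) − s_k = 12/((k + 4)*(k + 5)*(k + 6)*(k + 7))
(s_(k+1) − s_k) − t_k = 0

Valid: the claim telescopes to t_k.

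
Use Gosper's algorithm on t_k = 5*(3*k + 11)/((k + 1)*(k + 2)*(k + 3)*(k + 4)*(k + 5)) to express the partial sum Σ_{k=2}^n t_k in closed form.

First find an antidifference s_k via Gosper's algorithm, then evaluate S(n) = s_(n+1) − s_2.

S(n) = 5*(n**3 + 10*n**2 + 31*n - 42)/(72*(n**3 + 10*n**2 + 31*n + 30))

The ratio is (k + 1)*(3*k + 14)/((k + 6)*(3*k + 11)).
So A=k + 1 and B=k + 6, with C=k + 11/3.
Key eq: (k + 1)·f(k+1) = (k + 5)·f(k) + (k + 11/3).
Degrees (1,1,1) ⇒ d ≤ 4.
Solve for f: f(k) = k*(k + 3)*(k**2 + 7*k + 14)/24 (degree 4 ≤ 4).
So s_k = (B(k−1)f/C)·t_k = (k*(k + 3)*(k + 5)*(k**2 + 7*k + 14)/(8*(3*k + 11)))·t_k = 5*k*(k**2 + 7*k + 14)/(8*(k**3 + 7*k**2 + 14*k + 8)).
Δs = 5*(3*k + 11)/(k**5 + 15*k**4 + 85*k**3 + 225*k**2 + 274*k + 120), as required.
s_(n+1) = 5*(n**3 + 10*n**2 + 31*n + 22)/(8*(n**3 + 10*n**2 + 31*n + 30)) and s_(2) = 5/9, so S(n) = 5*(n**3 + 10*n**2 + 31*n - 42)/(72*(n**3 + 10*n**2 + 31*n + 30)).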